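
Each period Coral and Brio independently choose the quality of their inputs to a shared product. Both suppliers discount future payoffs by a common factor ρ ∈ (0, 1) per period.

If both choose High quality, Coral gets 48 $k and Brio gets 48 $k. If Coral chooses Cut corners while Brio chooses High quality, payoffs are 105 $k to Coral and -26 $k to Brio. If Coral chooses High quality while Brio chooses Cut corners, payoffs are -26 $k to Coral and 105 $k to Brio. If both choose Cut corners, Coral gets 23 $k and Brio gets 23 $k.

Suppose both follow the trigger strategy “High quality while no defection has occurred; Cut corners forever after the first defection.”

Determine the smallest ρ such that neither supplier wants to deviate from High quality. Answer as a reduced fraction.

48/(1−ρ) ≥ 105 + 23ρ/(1−ρ)
48 ≥ 105 − 82ρ
ρ ≥ 57/82.

57/82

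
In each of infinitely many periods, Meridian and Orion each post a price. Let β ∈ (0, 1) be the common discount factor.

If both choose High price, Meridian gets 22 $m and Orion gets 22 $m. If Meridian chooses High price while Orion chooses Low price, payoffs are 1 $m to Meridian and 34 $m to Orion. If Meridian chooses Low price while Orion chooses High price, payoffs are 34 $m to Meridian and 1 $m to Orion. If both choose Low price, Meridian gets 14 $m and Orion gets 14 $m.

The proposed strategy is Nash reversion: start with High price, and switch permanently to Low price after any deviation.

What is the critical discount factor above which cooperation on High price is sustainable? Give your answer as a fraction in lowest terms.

Under grim trigger the critical discount factor is (T−C)/(T−P) with T = 34, C = 22, P = 14.
β* = (34−22)/(34−14) = 12/20 = 3/5.

3/5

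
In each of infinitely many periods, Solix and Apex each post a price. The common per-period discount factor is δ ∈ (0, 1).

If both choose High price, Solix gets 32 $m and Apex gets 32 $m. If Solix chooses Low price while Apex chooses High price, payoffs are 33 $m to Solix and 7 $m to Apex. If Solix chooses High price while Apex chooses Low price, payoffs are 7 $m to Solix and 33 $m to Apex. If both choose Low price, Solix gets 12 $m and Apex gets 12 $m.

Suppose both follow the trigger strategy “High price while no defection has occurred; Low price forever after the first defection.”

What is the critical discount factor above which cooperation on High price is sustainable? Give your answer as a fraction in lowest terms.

Cooperation forever yields 32 each period: 32/(1−δ).
Deviating yields 33 once, then 12 forever: 33 + 12δ/(1−δ).
No profitable deviation requires 32/(1−δ) ≥ 33 + 12δ/(1−δ).
Multiplying by (1−δ): 32 ≥ 33(1−δ) + 12δ = 33 − 21δ.
So 21δ ≥ 1, i.e. δ ≥ 1/21.

1/21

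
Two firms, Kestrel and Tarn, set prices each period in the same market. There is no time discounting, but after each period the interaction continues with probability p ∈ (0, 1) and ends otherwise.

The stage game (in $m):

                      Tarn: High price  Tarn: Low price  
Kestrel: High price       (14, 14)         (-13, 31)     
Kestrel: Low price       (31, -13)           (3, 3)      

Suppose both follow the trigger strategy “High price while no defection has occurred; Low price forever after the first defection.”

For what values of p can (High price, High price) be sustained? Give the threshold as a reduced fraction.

17/28

Expected cooperation value is 14 + p·14 + p²·14 + … = 14/(1−p); deviation gives 31 + p·3/(1−p).
14 ≥ 31(1−p) + 3p ⇒ 28p ≥ 17 ⇒ p ≥ 17/28.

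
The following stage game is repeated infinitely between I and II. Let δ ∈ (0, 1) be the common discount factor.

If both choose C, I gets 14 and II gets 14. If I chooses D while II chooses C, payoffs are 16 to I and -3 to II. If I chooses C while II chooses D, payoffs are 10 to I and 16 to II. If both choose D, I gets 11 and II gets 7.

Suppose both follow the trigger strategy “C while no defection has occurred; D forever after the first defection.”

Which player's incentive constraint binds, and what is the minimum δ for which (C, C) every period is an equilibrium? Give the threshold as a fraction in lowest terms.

I; δ ≥ 2/5

For I: deviation gain 16−14 = 2, per-period punishment loss 14−11 = 3. IC gives δ ≥ 2/5.
For II: gain 2, loss 7 per period, so δ ≥ 2/9.
The tighter constraint is I's, so cooperation needs δ ≥ 2/5.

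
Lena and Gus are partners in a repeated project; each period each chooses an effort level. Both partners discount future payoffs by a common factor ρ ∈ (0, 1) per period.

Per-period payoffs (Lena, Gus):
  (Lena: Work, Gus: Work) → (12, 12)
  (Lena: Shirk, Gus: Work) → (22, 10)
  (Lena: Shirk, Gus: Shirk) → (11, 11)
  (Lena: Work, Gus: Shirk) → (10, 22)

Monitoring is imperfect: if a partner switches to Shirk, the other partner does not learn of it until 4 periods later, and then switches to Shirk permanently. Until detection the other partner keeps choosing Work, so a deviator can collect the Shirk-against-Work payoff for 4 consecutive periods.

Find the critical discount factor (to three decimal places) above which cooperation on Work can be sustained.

Deviating for the 4 undetected periods gains 22−12 = 10 per period over cooperation, then loses 12−11 = 1 per period forever once punishment starts.
Gain: 10(1 + ρ + … + ρ^3); loss: 1·ρ^4/(1−ρ).
No profitable deviation ⇔ 10(1−ρ^4) ≤ 1·ρ^4, i.e. ρ^4 ≥ 10/(10+1) = 10/11.
Hence ρ ≥ (10/11)^(1/4) ≈ 0.976.

0.976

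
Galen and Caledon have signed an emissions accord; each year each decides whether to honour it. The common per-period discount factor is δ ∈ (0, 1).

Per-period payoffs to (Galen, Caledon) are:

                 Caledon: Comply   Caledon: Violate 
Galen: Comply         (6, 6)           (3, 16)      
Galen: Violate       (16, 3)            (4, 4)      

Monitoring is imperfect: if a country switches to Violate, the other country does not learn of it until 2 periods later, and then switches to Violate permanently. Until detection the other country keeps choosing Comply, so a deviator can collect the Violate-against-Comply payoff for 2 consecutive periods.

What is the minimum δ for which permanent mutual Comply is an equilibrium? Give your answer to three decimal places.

A deviator earns 16 for 2 periods, then 4 forever; cooperating earns 6 forever. Multiplying the IC by (1−δ):
6 ≥ 16(1−δ^2) + 4δ^2, so 12·δ^2 ≥ 10 and δ^2 ≥ 5/6.
δ ≥ (5/6)^(1/2) ≈ 0.913.

0.913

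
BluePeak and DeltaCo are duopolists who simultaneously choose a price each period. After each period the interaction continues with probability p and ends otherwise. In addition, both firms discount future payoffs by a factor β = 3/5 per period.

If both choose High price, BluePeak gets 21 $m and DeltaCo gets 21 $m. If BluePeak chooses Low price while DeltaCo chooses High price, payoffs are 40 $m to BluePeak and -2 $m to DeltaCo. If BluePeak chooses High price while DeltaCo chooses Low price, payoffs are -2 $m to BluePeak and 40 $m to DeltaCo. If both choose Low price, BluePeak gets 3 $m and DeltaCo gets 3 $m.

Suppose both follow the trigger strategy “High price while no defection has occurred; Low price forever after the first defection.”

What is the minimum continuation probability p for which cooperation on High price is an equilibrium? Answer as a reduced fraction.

95/111

Expected continuation weight on next period's payoff is β·p = 3/5·p, which plays the role of the discount factor.
Cooperation requires 3/5·p ≥ (40−21)/(40−3) = 19/37, hence p ≥ 95/111.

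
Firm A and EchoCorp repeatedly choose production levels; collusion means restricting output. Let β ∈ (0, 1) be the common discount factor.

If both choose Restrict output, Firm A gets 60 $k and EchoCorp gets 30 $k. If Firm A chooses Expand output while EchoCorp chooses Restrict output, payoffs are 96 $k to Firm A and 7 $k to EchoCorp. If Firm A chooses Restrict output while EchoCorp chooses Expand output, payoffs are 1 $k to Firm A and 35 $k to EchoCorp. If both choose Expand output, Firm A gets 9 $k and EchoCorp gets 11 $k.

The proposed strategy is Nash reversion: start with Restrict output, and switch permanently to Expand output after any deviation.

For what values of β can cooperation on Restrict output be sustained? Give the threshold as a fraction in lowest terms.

12/29

Firm A: cooperation gives 60 each period; deviation gives 96 once then 9 forever.
  60/(1−β) ≥ 96 + 9β/(1−β) ⇒ β ≥ 36/87 = 12/29.
EchoCorp: cooperation gives 30 each period; deviation gives 35 once then 11 forever.
  β ≥ 5/24.
Both must hold, so the binding constraint is Firm A's: β ≥ 12/29.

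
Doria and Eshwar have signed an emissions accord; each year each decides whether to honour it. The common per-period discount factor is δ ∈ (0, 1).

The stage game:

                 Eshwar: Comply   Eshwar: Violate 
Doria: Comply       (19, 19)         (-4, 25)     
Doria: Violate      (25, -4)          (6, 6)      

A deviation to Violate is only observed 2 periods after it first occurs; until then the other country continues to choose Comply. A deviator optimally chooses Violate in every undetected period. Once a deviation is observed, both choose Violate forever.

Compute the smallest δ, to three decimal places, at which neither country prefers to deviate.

A deviator earns 25 for 2 periods, then 6 forever; cooperating earns 19 forever. Multiplying the IC by (1−δ):
19 ≥ 25(1−δ^2) + 6δ^2, so 19·δ^2 ≥ 6 and δ^2 ≥ 6/19.
δ ≥ (6/19)^(1/2) ≈ 0.562.

0.562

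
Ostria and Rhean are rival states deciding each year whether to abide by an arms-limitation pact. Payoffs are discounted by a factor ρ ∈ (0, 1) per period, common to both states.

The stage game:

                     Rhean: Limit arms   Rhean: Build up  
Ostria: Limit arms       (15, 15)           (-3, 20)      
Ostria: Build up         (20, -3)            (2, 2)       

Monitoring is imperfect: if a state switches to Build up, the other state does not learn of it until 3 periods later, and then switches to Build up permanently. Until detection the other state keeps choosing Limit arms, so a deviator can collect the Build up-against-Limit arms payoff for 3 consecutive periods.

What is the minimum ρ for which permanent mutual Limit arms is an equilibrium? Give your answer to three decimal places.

Deviating for the 3 undetected periods gains 20−15 = 5 per period over cooperation, then loses 15−2 = 13 per period forever once punishment starts.
Gain: 5(1 + ρ + … + ρ^2); loss: 13·ρ^3/(1−ρ).
No profitable deviation ⇔ 5(1−ρ^3) ≤ 13·ρ^3, i.e. ρ^3 ≥ 5/(5+13) = 5/18.
Hence ρ ≥ (5/18)^(1/3) ≈ 0.652.

0.652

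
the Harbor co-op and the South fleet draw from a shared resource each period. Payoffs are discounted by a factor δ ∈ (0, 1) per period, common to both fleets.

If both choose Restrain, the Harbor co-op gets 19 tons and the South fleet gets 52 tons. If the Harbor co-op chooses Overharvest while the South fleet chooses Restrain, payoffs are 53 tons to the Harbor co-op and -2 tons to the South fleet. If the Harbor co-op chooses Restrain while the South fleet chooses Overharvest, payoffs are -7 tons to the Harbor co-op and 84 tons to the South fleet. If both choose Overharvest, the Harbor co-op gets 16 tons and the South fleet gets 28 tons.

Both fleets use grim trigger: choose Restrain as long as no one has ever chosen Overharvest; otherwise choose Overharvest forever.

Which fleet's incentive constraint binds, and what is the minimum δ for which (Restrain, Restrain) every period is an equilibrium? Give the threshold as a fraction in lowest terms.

the Harbor co-op: cooperation gives 19 each period; deviation gives 53 once then 16 forever.
  19/(1−δ) ≥ 53 + 16δ/(1−δ) ⇒ δ ≥ 34/37.
the South fleet: cooperation gives 52 each period; deviation gives 84 once then 28 forever.
  δ ≥ 32/56 = 4/7.
Both must hold, so the binding constraint is the Harbor co-op's: δ ≥ 34/37.

the Harbor co-op; δ ≥ 34/37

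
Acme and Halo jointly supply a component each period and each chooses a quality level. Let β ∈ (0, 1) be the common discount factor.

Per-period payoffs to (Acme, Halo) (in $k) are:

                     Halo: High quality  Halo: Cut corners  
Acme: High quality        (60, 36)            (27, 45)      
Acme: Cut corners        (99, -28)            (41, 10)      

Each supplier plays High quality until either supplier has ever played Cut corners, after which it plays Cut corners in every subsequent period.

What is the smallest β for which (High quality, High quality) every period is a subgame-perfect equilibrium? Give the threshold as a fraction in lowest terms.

Acme: cooperation gives 60 each period; deviation gives 99 once then 41 forever.
  60/(1−β) ≥ 99 + 41β/(1−β) ⇒ β ≥ 39/58.
Halo: cooperation gives 36 each period; deviation gives 45 once then 10 forever.
  β ≥ 9/35.
Both must hold, so the binding constraint is Acme's: β ≥ 39/58.

39/58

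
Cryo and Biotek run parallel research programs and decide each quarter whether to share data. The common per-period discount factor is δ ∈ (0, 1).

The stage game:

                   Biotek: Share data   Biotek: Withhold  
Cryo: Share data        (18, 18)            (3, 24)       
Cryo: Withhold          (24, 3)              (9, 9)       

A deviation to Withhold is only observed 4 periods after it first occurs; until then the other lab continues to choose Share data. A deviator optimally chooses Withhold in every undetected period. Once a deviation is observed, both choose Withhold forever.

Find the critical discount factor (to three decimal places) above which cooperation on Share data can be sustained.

0.795

A deviator earns 24 for 4 periods, then 9 forever; cooperating earns 18 forever. Multiplying the IC by (1−δ):
18 ≥ 24(1−δ^4) + 9δ^4, so 15·δ^4 ≥ 6 and δ^4 ≥ 2/5.
δ ≥ (2/5)^(1/4) ≈ 0.795.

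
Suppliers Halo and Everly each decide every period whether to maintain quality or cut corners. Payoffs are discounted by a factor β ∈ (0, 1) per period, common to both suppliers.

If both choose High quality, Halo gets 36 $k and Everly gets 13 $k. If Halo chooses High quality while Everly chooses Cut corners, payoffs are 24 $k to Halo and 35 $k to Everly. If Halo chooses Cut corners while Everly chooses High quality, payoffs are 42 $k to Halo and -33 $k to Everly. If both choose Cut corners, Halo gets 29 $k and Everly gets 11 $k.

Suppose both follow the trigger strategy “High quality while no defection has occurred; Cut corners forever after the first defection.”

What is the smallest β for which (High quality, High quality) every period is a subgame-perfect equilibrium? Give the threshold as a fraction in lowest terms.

11/12

For Halo: deviation gain 42−36 = 6, per-period punishment loss 36−29 = 7. IC gives β ≥ 6/13.
For Everly: gain 22, loss 2 per period, so β ≥ 22/24 = 11/12.
The tighter constraint is Everly's, so cooperation needs β ≥ 11/12.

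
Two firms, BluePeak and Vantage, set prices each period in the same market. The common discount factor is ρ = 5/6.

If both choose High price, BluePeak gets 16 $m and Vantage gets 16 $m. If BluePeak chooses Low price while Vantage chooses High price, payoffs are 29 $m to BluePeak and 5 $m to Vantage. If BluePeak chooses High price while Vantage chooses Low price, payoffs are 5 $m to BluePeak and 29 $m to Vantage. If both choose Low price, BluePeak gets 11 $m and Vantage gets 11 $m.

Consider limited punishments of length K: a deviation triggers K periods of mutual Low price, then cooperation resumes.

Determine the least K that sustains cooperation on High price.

IC: ρ(1−ρ^K)/(1−ρ) ≥ (29−16)/(16−11) = 13/5.
With ρ = 5/6: need 1 − ρ^K ≥ 13/5·(1−5/6)/(5/6), i.e. ρ^K ≤ 0.4800.
Since (5/6)^4 = 0.4823 and (5/6)^5 = 0.4019, the smallest such K is 5.

5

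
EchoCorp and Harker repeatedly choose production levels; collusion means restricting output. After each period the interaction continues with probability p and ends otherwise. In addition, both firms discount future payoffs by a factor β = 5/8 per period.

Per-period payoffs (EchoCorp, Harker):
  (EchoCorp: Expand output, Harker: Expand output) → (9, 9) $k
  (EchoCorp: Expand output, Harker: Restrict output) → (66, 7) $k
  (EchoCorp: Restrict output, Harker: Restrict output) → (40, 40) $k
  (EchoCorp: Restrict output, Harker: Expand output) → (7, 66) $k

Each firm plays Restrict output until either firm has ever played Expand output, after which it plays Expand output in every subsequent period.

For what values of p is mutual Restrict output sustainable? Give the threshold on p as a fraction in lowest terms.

208/285

Expected continuation weight on next period's payoff is β·p = 5/8·p, which plays the role of the discount factor.
Cooperation requires 5/8·p ≥ (66−40)/(66−9) = 26/57, hence p ≥ 208/285.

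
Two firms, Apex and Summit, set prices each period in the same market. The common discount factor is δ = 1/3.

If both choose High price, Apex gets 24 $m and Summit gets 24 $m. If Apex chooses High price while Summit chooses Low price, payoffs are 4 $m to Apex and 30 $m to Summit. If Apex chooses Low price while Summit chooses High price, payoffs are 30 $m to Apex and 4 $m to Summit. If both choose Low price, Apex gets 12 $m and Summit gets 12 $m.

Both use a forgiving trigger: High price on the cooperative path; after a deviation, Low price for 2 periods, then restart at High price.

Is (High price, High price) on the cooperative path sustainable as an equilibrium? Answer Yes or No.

A one-shot deviation gives 30 now, then 12 for 2 periods, then back to 24.
Gain from deviating: (30−24) today; loss: (24−12) in each of the next 2 periods.
No-deviation condition: (24−12)(δ+…+δ^2) ≥ 30−24, i.e. δ+…+δ^2 ≥ 1/2.
At δ = 1/3: δ+…+δ^2 = 0.4444 < 0.5000.
So cooperation is not sustainable.

No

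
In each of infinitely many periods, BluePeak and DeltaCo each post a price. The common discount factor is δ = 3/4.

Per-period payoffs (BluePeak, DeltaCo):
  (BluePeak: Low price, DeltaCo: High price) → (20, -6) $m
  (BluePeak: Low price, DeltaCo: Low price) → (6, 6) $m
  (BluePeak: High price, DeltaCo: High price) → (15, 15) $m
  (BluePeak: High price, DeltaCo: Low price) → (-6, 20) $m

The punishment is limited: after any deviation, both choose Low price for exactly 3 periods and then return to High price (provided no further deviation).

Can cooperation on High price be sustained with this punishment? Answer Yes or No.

A one-shot deviation gives 20 now, then 6 for 3 periods, then back to 15.
Gain from deviating: (20−15) today; loss: (15−6) in each of the next 3 periods.
No-deviation condition: (15−6)(δ+…+δ^3) ≥ 20−15, i.e. δ+…+δ^3 ≥ 5/9.
At δ = 3/4: δ+…+δ^3 = 1.7344 ≥ 0.5556.
So cooperation is sustainable.

Yes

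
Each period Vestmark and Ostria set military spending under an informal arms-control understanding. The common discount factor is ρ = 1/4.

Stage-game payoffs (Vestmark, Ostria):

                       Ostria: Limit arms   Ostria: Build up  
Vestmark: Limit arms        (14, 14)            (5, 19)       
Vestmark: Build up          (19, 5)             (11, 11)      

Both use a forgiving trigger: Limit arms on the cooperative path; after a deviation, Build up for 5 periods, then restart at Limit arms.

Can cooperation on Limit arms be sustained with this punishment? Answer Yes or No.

No

A one-shot deviation gives 19 now, then 11 for 5 periods, then back to 14.
Gain from deviating: (19−14) today; loss: (14−11) in each of the next 5 periods.
No-deviation condition: (14−11)(ρ+…+ρ^5) ≥ 19−14, i.e. ρ+…+ρ^5 ≥ 5/3.
At ρ = 1/4: ρ+…+ρ^5 = 0.3330 < 1.6667.
So cooperation is not sustainable.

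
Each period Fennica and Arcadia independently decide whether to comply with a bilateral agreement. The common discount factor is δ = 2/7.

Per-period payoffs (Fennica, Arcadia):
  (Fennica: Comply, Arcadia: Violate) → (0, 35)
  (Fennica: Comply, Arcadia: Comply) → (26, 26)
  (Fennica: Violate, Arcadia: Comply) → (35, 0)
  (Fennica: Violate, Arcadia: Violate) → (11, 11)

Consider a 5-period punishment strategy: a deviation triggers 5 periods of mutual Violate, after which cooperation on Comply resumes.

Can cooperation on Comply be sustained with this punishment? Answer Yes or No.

No

A one-shot deviation gives 35 now, then 11 for 5 periods, then back to 26.
Gain from deviating: (35−26) today; loss: (26−11) in each of the next 5 periods.
No-deviation condition: (26−11)(δ+…+δ^5) ≥ 35−26, i.e. δ+…+δ^5 ≥ 3/5.
At δ = 2/7: δ+…+δ^5 = 0.3992 < 0.6000.
So cooperation is not sustainable.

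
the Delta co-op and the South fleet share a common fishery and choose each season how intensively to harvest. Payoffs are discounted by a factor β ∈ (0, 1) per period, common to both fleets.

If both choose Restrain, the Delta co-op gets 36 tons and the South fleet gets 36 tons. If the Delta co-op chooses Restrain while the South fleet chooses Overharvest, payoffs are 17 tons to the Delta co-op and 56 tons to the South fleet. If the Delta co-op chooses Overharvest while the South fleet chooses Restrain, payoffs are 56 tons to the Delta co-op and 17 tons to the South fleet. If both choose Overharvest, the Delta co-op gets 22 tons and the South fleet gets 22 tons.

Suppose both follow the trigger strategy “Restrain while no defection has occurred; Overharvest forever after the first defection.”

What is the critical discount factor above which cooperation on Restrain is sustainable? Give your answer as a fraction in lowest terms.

Cooperation forever yields 36 each period: 36/(1−β).
Deviating yields 56 once, then 22 forever: 56 + 22β/(1−β).
No profitable deviation requires 36/(1−β) ≥ 56 + 22β/(1−β).
Multiplying by (1−β): 36 ≥ 56(1−β) + 22β = 56 − 34β.
So 34β ≥ 20, i.e. β ≥ 20/34 = 10/17.

10/17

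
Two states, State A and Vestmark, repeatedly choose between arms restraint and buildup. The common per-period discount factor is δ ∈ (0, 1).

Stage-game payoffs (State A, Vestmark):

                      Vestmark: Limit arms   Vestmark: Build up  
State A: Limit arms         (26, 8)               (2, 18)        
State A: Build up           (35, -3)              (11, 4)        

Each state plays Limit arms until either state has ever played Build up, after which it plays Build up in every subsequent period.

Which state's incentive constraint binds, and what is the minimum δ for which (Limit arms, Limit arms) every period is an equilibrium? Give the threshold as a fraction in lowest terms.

State A: cooperation gives 26 each period; deviation gives 35 once then 11 forever.
  26/(1−δ) ≥ 35 + 11δ/(1−δ) ⇒ δ ≥ 9/24 = 3/8.
Vestmark: cooperation gives 8 each period; deviation gives 18 once then 4 forever.
  δ ≥ 10/14 = 5/7.
Both must hold, so the binding constraint is Vestmark's: δ ≥ 5/7.

Vestmark; δ ≥ 5/7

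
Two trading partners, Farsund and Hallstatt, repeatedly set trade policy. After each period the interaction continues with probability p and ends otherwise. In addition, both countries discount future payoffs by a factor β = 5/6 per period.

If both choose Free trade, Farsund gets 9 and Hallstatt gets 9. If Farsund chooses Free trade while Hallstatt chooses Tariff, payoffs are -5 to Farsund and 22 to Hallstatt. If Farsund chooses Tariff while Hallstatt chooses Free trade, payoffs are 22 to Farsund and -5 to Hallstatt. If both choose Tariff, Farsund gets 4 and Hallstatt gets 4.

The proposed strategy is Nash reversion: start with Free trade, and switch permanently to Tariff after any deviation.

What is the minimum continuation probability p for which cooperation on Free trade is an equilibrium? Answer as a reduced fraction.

13/15

With continuation probability p and discount β, the effective per-period discount factor is βp.
Grim-trigger IC: βp ≥ (22−9)/(22−4) = 13/18.
So p ≥ (13/18)/(5/6) = 13/15.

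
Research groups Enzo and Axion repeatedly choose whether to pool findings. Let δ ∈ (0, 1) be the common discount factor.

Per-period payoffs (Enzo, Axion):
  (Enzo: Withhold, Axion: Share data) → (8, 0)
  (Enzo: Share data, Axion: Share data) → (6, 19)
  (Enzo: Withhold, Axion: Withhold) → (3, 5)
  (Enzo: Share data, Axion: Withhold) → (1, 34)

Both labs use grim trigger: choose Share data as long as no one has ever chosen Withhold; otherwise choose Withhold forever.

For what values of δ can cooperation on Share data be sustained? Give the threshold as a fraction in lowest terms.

15/29

Enzo: cooperation gives 6 each period; deviation gives 8 once then 3 forever.
  6/(1−δ) ≥ 8 + 3δ/(1−δ) ⇒ δ ≥ 2/5.
Axion: cooperation gives 19 each period; deviation gives 34 once then 5 forever.
  δ ≥ 15/29.
Both must hold, so the binding constraint is Axion's: δ ≥ 15/29.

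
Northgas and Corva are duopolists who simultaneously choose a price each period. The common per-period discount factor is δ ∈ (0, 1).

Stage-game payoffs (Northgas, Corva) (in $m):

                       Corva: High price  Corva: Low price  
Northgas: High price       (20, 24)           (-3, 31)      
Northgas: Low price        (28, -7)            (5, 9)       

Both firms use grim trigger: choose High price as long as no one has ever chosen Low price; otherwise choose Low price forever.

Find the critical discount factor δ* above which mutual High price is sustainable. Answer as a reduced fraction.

8/23

Northgas's threshold: (28−20)/(28−5) = 8/23.
Corva's threshold: (31−24)/(31−9) = 7/22.
8/23 > 7/22, so Northgas binds and δ* = 8/23.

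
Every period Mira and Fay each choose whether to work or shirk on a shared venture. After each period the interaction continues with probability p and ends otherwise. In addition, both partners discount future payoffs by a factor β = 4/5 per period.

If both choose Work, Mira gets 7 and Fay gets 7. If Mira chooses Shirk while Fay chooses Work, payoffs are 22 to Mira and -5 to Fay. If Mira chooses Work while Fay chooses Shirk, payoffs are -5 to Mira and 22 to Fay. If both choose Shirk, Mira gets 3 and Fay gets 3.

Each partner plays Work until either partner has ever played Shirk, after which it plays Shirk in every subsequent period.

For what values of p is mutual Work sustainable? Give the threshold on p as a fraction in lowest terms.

75/76

Expected continuation weight on next period's payoff is β·p = 4/5·p, which plays the role of the discount factor.
Cooperation requires 4/5·p ≥ (22−7)/(22−3) = 15/19, hence p ≥ 75/76.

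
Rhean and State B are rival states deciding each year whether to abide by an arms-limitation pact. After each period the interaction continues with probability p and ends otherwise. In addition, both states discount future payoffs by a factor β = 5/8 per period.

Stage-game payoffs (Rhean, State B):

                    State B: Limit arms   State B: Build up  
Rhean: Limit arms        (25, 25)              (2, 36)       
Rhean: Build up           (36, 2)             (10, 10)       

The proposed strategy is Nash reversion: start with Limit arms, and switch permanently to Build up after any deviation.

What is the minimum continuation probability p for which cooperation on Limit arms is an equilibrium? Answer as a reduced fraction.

44/65

With continuation probability p and discount β, the effective per-period discount factor is βp.
Grim-trigger IC: βp ≥ (36−25)/(36−10) = 11/26.
So p ≥ (11/26)/(5/8) = 44/65.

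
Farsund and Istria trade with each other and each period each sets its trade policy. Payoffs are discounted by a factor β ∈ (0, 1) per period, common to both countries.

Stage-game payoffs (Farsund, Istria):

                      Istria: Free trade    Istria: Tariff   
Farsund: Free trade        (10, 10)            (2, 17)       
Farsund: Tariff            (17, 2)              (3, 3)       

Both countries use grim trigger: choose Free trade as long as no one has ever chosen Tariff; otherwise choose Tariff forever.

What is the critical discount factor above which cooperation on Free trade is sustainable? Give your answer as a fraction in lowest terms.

One-period gain from deviating is 17 − 10 = 7. The loss is 10 − 3 = 7 in every subsequent period, with present value 7·β/(1−β).
Deviation is unprofitable when 7·β/(1−β) ≥ 7, i.e. β/(1−β) ≥ 1.
Equivalently β ≥ 7/(7+7) = 1/2.

1/2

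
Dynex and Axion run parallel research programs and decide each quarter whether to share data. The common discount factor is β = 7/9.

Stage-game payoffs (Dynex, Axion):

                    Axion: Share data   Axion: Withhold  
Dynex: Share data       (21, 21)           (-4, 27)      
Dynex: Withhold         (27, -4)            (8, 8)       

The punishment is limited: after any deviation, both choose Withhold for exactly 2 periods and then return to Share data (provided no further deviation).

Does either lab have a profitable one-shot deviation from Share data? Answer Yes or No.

No

A one-shot deviation gives 27 now, then 8 for 2 periods, then back to 21.
Gain from deviating: (27−21) today; loss: (21−8) in each of the next 2 periods.
No-deviation condition: (21−8)(β+…+β^2) ≥ 27−21, i.e. β+…+β^2 ≥ 6/13.
At β = 7/9: β+…+β^2 = 1.3827 ≥ 0.4615.
So cooperation is sustainable.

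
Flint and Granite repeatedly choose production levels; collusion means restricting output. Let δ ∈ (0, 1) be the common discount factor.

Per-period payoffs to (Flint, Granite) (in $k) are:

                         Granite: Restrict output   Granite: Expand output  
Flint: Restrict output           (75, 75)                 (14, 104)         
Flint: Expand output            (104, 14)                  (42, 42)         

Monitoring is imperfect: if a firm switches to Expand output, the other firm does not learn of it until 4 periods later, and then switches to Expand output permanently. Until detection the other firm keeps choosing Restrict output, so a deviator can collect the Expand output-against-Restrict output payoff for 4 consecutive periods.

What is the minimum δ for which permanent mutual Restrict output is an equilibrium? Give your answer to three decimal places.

0.827

Deviating for the 4 undetected periods gains 104−75 = 29 per period over cooperation, then loses 75−42 = 33 per period forever once punishment starts.
Gain: 29(1 + δ + … + δ^3); loss: 33·δ^4/(1−δ).
No profitable deviation ⇔ 29(1−δ^4) ≤ 33·δ^4, i.e. δ^4 ≥ 29/(29+33) = 29/62.
Hence δ ≥ (29/62)^(1/4) ≈ 0.827.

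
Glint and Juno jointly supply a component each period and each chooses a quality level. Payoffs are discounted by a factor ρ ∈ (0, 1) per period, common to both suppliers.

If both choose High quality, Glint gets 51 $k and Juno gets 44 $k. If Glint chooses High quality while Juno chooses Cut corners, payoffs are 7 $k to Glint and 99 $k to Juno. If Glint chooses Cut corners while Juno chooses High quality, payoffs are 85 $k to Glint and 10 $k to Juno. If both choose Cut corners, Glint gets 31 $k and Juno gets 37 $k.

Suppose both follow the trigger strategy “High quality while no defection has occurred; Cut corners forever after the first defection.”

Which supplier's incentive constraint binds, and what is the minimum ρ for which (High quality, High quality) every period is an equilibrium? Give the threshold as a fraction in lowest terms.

For Glint: deviation gain 85−51 = 34, per-period punishment loss 51−31 = 20. IC gives ρ ≥ 34/54 = 17/27.
For Juno: gain 55, loss 7 per period, so ρ ≥ 55/62.
The tighter constraint is Juno's, so cooperation needs ρ ≥ 55/62.

Juno; ρ ≥ 55/62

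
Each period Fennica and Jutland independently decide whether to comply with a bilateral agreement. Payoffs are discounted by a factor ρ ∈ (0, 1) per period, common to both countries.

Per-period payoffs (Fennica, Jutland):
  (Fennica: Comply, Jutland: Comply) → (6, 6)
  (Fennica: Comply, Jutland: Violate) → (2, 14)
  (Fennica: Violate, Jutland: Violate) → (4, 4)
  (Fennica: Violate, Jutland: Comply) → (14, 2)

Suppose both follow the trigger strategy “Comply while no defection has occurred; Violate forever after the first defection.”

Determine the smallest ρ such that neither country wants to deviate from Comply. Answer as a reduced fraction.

4/5

Under grim trigger the critical discount factor is (T−C)/(T−P) with T = 14, C = 6, P = 4.
ρ* = (14−6)/(14−4) = 8/10 = 4/5.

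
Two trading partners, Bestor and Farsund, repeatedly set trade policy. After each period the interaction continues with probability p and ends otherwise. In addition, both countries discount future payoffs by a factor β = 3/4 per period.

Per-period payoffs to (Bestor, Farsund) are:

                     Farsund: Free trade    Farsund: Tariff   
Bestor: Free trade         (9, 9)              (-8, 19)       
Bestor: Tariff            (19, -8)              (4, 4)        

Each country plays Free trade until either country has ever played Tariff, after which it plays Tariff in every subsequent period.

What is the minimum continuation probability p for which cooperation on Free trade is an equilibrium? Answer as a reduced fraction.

8/9

Expected continuation weight on next period's payoff is β·p = 3/4·p, which plays the role of the discount factor.
Cooperation requires 3/4·p ≥ (19−9)/(19−4) = 2/3, hence p ≥ 8/9.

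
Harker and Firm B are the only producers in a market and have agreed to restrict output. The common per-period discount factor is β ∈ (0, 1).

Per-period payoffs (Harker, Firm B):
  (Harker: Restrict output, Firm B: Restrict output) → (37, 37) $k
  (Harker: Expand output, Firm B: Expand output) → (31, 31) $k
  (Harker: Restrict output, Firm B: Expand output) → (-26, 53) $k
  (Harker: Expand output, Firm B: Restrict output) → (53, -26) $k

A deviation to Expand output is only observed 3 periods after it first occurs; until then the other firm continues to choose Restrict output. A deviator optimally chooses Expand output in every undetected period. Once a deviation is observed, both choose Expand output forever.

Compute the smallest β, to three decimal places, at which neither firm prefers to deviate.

A deviator earns 53 for 3 periods, then 31 forever; cooperating earns 37 forever. Multiplying the IC by (1−β):
37 ≥ 53(1−β^3) + 31β^3, so 22·β^3 ≥ 16 and β^3 ≥ 8/11.
β ≥ (8/11)^(1/3) ≈ 0.899.

0.899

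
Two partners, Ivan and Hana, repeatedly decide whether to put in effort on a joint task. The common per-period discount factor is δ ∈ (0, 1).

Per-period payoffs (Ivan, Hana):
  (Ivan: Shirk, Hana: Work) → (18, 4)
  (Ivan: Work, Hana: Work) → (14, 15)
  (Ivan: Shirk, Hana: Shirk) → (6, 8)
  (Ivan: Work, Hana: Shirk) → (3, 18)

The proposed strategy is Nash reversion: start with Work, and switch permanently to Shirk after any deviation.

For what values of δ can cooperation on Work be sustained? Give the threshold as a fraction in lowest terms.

1/3

Ivan: cooperation gives 14 each period; deviation gives 18 once then 6 forever.
  14/(1−δ) ≥ 18 + 6δ/(1−δ) ⇒ δ ≥ 4/12 = 1/3.
Hana: cooperation gives 15 each period; deviation gives 18 once then 8 forever.
  δ ≥ 3/10.
Both must hold, so the binding constraint is Ivan's: δ ≥ 1/3.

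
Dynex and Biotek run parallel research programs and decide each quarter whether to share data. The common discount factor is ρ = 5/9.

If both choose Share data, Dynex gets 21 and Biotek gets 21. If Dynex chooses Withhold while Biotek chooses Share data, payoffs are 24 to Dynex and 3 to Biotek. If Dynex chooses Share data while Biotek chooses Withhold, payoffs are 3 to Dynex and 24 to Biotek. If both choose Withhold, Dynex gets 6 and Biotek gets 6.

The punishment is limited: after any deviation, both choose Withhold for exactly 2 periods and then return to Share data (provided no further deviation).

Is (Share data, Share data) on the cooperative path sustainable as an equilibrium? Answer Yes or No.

Comparing payoff streams over the 3 periods until play realigns: cooperate → 21(1+ρ+…+ρ^2); deviate → 24 + 6(ρ+…+ρ^2).
Cooperation is sustained iff (21−6)(ρ+…+ρ^2) ≥ 24−21.
ρ+…+ρ^2 = 5/9·(1−(5/9)^2)/(1−5/9) = 0.8642, and (24−21)/(21−6) = 0.2000.
0.8642 ≥ 0.2000, so cooperation is sustainable.

Yes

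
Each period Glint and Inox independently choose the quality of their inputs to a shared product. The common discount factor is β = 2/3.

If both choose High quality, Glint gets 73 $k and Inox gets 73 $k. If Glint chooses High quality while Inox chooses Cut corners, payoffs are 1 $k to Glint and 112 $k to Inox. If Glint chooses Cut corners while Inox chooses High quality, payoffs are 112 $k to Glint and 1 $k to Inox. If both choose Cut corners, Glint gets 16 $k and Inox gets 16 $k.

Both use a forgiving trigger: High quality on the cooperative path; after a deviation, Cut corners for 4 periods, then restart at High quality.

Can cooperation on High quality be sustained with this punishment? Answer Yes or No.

A one-shot deviation gives 112 now, then 16 for 4 periods, then back to 73.
Gain from deviating: (112−73) today; loss: (73−16) in each of the next 4 periods.
No-deviation condition: (73−16)(β+…+β^4) ≥ 112−73, i.e. β+…+β^4 ≥ 13/19.
At β = 2/3: β+…+β^4 = 1.6049 ≥ 0.6842.
So cooperation is sustainable.

Yes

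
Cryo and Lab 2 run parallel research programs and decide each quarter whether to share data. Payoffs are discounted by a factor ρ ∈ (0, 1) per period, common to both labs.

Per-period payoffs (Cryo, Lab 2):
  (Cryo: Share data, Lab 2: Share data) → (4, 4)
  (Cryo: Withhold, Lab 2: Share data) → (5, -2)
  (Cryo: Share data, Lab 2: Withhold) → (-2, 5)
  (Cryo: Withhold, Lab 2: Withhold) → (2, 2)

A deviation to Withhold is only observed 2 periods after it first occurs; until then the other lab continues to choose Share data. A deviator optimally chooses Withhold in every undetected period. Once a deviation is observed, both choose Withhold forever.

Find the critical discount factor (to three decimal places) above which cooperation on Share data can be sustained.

Deviating for the 2 undetected periods gains 5−4 = 1 per period over cooperation, then loses 4−2 = 2 per period forever once punishment starts.
Gain: 1(1 + ρ + … + ρ^1); loss: 2·ρ^2/(1−ρ).
No profitable deviation ⇔ 1(1−ρ^2) ≤ 2·ρ^2, i.e. ρ^2 ≥ 1/(1+2) = 1/3.
Hence ρ ≥ (1/3)^(1/2) ≈ 0.577.

0.577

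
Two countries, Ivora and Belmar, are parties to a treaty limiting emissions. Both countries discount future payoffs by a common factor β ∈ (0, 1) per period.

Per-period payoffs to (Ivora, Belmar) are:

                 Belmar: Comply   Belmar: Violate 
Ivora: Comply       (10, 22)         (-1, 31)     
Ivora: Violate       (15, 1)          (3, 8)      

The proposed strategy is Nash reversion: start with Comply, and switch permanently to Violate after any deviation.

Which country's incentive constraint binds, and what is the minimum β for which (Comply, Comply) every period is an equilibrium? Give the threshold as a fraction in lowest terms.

For Ivora: deviation gain 15−10 = 5, per-period punishment loss 10−3 = 7. IC gives β ≥ 5/12.
For Belmar: gain 9, loss 14 per period, so β ≥ 9/23.
The tighter constraint is Ivora's, so cooperation needs β ≥ 5/12.

Ivora; β ≥ 5/12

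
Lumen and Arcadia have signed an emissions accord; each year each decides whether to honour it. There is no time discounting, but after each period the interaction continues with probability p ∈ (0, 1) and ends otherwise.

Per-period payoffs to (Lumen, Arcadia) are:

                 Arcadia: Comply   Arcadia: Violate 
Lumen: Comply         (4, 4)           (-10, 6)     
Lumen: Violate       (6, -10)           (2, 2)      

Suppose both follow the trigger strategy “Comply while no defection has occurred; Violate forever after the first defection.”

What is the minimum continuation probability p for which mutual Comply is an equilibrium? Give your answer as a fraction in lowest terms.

With no time discounting, the continuation probability p plays the role of the discount factor.
Grim-trigger IC: 4/(1−p) ≥ 6 + 2p/(1−p) ⇒ p ≥ (6−4)/(6−2) = 1/2.

1/2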